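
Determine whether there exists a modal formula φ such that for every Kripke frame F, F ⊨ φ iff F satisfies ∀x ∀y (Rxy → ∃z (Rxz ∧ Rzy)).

Definable; □□p → □p defines it

Yes: it is density, defined by the C4 schema □□p → □p.
Suppose □□p→□p is valid. Take Rxy and set V(p)={w : xR²w}. Then □□p at x, so □p at x, so p at y, i.e. ∃z(Rxz∧Rzy).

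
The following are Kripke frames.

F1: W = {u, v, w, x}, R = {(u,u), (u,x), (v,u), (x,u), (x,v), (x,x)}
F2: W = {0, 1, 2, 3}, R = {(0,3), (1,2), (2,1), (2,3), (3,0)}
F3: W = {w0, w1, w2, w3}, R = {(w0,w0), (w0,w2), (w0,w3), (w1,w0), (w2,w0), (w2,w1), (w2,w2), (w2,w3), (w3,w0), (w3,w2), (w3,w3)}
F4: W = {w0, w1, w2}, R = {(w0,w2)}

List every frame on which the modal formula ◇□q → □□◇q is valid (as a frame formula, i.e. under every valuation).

This is the axiom for a generalized confluence (Geach) condition; its first-order frame correspondent is ∀x ∀y ∀z ((xRy ∧ xR²z) → ∃w (yRw ∧ zRw)).
F1: ✓.
F2: fails — 0R3, 0R²0 but no w with 3Rw and 0Rw.
F3: ✓.
F4: ✓.

F1, F3, F4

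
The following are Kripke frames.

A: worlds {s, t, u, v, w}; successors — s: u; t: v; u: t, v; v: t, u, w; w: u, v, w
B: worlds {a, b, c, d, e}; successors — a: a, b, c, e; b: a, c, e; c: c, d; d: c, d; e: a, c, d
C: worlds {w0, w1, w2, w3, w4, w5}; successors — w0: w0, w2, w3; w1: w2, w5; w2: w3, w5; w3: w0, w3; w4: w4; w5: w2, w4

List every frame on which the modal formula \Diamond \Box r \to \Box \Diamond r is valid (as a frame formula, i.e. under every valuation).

B

Frame correspondent (Sahlqvist): \forall x \forall y \forall z (Rxy \wedge Rxz \to \exists w (Ryw \wedge Rzw)) — i.e. convergence.
A: fails — Ruv and Rut but v and t have no common successor.
B: holds.
C: fails — Rw1w5 and Rw1w2 but w5 and w2 have no common successor.
Valid on: B.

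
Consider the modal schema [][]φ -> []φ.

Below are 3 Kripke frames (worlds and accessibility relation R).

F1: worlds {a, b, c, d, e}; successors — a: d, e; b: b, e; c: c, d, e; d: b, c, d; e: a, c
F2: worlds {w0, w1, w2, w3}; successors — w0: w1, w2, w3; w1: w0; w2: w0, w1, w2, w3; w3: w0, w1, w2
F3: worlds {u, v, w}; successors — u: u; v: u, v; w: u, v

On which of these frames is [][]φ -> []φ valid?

Frame correspondent (Sahlqvist): forall x forall y (Rxy -> exists z (Rxz & Rzy)) — i.e. density.
F1: fails — Rea but no z with Rez and Rza.
F2: fails — Rw1w0 but no z with Rw1z and Rzw0.
F3: ✓.
Valid on: F3.

F3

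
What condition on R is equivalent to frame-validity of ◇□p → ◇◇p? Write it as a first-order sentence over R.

∀x ∀y (xRy → ∃w (yRw ∧ xR²w))

This is a Sahlqvist (Geach-type) schema ◇^1□^1p → □^0◇^2p.
Minimal-valuation argument: fix x; take any y with xR^1y and any z with xR^0z. Set V(p) to the set of worlds R-reachable from y in exactly 1 step. Then □^1p holds at y, so the antecedent holds at x; validity forces ◇^2p at z, giving a w with zR^2w and yR^1w.
First-order correspondent: ∀x ∀y (xRy → ∃w (yRw ∧ xR²w)).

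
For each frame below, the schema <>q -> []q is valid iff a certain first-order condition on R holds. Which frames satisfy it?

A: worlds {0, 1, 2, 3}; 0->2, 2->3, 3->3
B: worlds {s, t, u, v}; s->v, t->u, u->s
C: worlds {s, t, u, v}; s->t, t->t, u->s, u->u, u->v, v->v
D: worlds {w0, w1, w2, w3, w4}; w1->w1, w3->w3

This is the axiom for partial functionality; its first-order frame correspondent is forall x forall y forall z (Rxy & Rxz -> y = z).
A: condition met.
B: condition met.
C: fails — u sees both s and u.
D: condition met.

A, B, D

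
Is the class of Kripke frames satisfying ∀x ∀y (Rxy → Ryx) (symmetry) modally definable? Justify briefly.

The condition is symmetry. A defining modal formula is r → □◇r.

Yes — defined by r → □◇r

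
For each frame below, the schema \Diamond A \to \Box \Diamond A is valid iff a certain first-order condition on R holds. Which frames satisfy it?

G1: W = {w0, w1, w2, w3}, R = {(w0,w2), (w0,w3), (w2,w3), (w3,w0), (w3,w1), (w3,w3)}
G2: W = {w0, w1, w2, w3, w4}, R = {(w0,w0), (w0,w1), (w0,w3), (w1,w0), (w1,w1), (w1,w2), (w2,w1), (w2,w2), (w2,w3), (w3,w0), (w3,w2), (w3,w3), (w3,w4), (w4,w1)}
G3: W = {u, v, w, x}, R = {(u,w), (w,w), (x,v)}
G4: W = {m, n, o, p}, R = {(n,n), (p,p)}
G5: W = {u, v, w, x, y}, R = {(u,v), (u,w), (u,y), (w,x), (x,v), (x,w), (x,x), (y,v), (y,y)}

G4

This is the axiom for the Euclidean property; its first-order frame correspondent is \forall x \forall y \forall z (Rxy \wedge Rxz \to Ryz).
G1: fails — Rw0w2 and Rw0w2 but not Rw2w2.
G2: fails — Rw0w1 and Rw0w3 but not Rw1w3.
G3: fails — Rxv and Rxv but not Rvv.
G4: holds.
G5: fails — Ruv and Ruv but not Rvv.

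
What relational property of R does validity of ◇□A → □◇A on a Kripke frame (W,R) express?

Suppose ◇□A→□◇A is valid. Take Rxy, Rxz and set V(A)={w : Ryw}. Then □A at y so ◇□A at x, so □◇A at x, so ◇A at z, giving w with Rzw and Ryw.
Conversely, on a frame with convergence the schema holds at every world under every valuation.
Frame condition: ∀x ∀y ∀z (Rxy ∧ Rxz → ∃w (Ryw ∧ Rzw)).

convergence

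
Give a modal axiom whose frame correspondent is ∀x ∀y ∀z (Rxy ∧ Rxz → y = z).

◇r → □r

A defining formula is ◇r → □r (the CD axiom).
Suppose ◇r→□r is valid. Take Rxy, Rxz and set V(r)={y}. Then ◇r at x, so □r at x, so r at z, i.e. z=y.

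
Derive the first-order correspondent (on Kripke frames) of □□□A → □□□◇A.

∀x ∀z (xR³z → ∃w (xR³w ∧ zRw))

This is a Sahlqvist (Geach-type) schema ◇^0□^3A → □^3◇^1A.
Minimal-valuation argument: fix x; take any y with xR^0y and any z with xR^3z. Set V(A) to the set of worlds R-reachable from y in exactly 3 steps. Then □^3A holds at y, so the antecedent holds at x; validity forces ◇^1A at z, giving a w with zR^1w and yR^3w.
First-order correspondent: ∀x ∀z (xR³z → ∃w (xR³w ∧ zRw)).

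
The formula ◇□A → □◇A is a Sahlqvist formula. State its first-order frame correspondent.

Convergence

Suppose ◇□A→□◇A is valid. Take Rxy, Rxz and set V(A)={w : Ryw}. Then □A at y so ◇□A at x, so □◇A at x, so ◇A at z, giving w with Rzw and Ryw.
Conversely, on a frame with convergence the schema holds at every world under every valuation.
Frame condition: ∀x ∀y ∀z (Rxy ∧ Rxz → ∃w (Ryw ∧ Rzw)).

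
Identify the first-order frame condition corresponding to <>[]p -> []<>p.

This schema is the .2 axiom.
It corresponds to convergence: forall x forall y forall z (Rxy & Rxz -> exists w (Ryw & Rzw)).

convergence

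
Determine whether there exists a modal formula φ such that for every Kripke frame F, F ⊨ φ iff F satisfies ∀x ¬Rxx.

No

If a class were modally definable it would be closed under surjective bounded morphisms (Goldblatt–Thomason).
The 4-cycle (worlds 0,1,2,3 with 0→1→2→3→0) is irreflexive, and the map sending every world to a single reflexive point • is a surjective bounded morphism (forth: every edge maps to (•,•); back: every world has a successor). So any modal formula valid on the 4-cycle is also valid on the reflexive point, which is not irreflexive.
Hence irreflexivity is not modally definable.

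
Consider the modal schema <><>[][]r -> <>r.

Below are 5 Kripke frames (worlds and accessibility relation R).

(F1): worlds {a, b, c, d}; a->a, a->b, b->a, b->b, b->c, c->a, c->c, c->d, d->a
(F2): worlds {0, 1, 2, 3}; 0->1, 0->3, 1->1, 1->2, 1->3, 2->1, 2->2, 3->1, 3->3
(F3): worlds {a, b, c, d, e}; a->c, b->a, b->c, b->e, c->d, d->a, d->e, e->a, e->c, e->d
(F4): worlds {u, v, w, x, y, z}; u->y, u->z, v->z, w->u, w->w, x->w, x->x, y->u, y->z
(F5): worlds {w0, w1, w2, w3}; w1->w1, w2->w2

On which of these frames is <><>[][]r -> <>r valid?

(F1), (F2), (F5)

This is the axiom for a generalized confluence (Geach) condition; its first-order frame correspondent is forall x forall y (x R^2 y -> exists w (y R^2 w & xRw)).
(F1): condition met.
(F2): condition met.
(F3): fails — bR²a but no w with aR²w and bRw.
(F4): fails — uR²z but no t with zR²t and uRt.
(F5): condition met.
Valid on: (F1), (F2), (F5).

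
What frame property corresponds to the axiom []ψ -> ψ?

Suppose □ψ→ψ is valid. At any x set V(ψ)={w : Rxw}. Then □ψ holds at x, so ψ holds at x, i.e. Rxx.

Reflexivity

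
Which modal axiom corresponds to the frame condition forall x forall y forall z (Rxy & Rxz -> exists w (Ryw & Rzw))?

The condition is convergence. The .2 schema ◇□p → □◇p defines it.

◇□p → □◇p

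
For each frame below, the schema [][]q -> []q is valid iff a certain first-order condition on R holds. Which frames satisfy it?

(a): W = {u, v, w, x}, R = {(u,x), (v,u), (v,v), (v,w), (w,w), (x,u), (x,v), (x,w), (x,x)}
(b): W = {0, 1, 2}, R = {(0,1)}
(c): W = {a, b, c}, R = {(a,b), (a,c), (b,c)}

(a)

This is the axiom for density; its first-order frame correspondent is forall x forall y (Rxy -> exists z (Rxz & Rzy)).
(a): satisfies the condition.
(b): fails — R01 but no z with R0z and Rz1.
(c): fails — Rab but no z with Raz and Rzb.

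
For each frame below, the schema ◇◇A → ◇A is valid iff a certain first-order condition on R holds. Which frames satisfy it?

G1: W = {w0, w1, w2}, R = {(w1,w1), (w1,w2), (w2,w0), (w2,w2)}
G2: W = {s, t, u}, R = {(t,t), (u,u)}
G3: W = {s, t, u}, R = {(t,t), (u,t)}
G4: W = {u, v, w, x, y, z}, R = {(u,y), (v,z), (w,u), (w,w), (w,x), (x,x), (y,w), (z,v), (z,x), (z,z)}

G2, G3

Frame correspondent (Sahlqvist): ∀x ∀y (xR²y → ∃w (y = w ∧ xRw)) — i.e. a generalized confluence (Geach) condition.
G1: fails — w1R²w0 but no w with w0=w and w1Rw.
G2: holds.
G3: holds.
G4: fails — uR²w but no t with w=t and uRt.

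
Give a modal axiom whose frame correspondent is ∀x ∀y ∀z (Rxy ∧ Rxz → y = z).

◇q → □q

A defining formula is ◇q → □q (the CD axiom).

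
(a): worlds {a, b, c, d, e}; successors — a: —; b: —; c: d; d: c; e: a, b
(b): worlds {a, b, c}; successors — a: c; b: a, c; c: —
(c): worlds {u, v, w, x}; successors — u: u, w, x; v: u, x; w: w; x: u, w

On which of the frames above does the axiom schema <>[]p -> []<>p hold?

This is the axiom for convergence; its first-order frame correspondent is forall x forall y forall z (Rxy & Rxz -> exists w (Ryw & Rzw)).
(a): fails — Rea and Rea but a and a have no common successor.
(b): fails — Rac and Rac but c and c have no common successor.
(c): holds.

(c)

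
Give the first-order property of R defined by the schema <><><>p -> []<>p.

This is a Sahlqvist (Geach-type) schema ◇^3□^0p → □^1◇^1p.
First-order correspondent: forall x forall y forall z ((x R^3 y & xRz) -> exists w (y = w & zRw)).

forall x forall y forall z ((x R^3 y & xRz) -> exists w (y = w & zRw))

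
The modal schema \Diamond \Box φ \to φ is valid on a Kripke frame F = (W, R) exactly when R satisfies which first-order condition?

Replacing φ by ¬φ and contraposing gives the equivalent schema φ → □◇φ.
Suppose φ→□◇φ is valid. Take Rxy and set V(φ)={x}. Then φ at x, so □◇φ at x, so ◇φ at y, so some z with Ryz has φ; z=x, i.e. Ryx.
Conversely, on a frame with symmetry the schema holds at every world under every valuation.
So the correspondent is symmetry.

symmetry: \forall x \forall y (Rxy \to Ryx)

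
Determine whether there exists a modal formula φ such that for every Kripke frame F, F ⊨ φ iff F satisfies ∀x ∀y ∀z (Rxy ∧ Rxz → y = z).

The condition is partial functionality. A defining modal formula is ◇r → □r.

Yes, by ◇r → □r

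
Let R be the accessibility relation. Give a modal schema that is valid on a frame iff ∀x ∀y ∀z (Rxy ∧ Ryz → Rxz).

The condition is transitivity. The 4 schema □q → □□q defines it.
Suppose □q→□□q is valid. Take Rxy, Ryz and set V(q)={w : Rxw}. Then □q at x, so □□q at x, so □q at y, so q at z, i.e. Rxz.

□q → □□q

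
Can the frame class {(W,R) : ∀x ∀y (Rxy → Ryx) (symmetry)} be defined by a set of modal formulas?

Yes: it is symmetry, defined by the B schema p → □◇p.
Suppose p→□◇p is valid. Take Rxy and set V(p)={x}. Then p at x, so □◇p at x, so ◇p at y, so some z with Ryz has p; z=x, i.e. Ryx.

Yes — defined by p → □◇p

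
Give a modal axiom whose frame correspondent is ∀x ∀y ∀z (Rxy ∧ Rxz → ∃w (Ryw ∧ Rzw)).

This is convergence; the standard corresponding axiom is .2: ◇□p → □◇p.
Suppose ◇□p→□◇p is valid. Take Rxy, Rxz and set V(p)={w : Ryw}. Then □p at y so ◇□p at x, so □◇p at x, so ◇p at z, giving w with Rzw and Ryw.

◇□p → □◇p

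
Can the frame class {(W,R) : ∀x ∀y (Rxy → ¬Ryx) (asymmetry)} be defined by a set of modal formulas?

No — not modally definable

Any modally definable frame class is closed under surjective bounded morphisms.
The 5-cycle (worlds a,b,c,d,e with a→b→c→d→e→a) is asymmetric. Mapping every world to a single reflexive point • is a surjective bounded morphism, and the reflexive point is not asymmetric (R•• but asymmetry requires ¬R••).
So no modal formula (or set of formulas) defines exactly the asymmetric frames.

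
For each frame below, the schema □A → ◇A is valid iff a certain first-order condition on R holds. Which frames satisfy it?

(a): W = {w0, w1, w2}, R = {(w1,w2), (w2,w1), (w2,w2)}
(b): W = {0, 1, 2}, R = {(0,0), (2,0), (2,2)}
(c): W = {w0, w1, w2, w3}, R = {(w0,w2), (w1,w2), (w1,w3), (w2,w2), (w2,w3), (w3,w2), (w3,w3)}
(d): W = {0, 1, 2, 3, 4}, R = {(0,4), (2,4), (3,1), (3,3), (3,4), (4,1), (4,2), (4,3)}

(c)

Frame correspondent (Sahlqvist): ∀x ∃y Rxy — i.e. seriality.
(a): fails — world w0 has no successor.
(b): fails — world 1 has no successor.
(c): satisfies the condition.
(d): fails — world 1 has no successor.
Valid on: (c).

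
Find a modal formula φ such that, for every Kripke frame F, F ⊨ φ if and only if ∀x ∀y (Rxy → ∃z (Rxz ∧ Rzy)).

□□r → □r

The condition is density. The C4 schema □□r → □r defines it.
Suppose □□r→□r is valid. Take Rxy and set V(r)={w : xR²w}. Then □□r at x, so □r at x, so r at y, i.e. ∃z(Rxz∧Rzy).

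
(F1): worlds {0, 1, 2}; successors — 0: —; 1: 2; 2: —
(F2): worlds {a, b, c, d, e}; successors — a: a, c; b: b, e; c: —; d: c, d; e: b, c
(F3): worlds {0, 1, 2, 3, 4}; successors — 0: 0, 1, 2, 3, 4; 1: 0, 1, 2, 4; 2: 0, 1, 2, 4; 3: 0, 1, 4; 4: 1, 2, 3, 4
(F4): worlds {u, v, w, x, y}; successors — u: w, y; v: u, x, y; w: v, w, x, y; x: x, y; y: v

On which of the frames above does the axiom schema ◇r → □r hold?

(F1)

Frame correspondent (Sahlqvist): ∀x ∀y ∀z (Rxy ∧ Rxz → y = z) — i.e. partial functionality.
(F1): holds.
(F2): fails — a sees both a and c.
(F3): fails — 0 sees both 0 and 1.
(F4): fails — u sees both w and y.
Valid on: (F1).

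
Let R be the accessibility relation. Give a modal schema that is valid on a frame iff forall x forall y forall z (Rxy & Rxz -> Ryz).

◇s → □◇s

This is the Euclidean property; the standard corresponding axiom is 5: ◇s → □◇s.
Suppose ◇s→□◇s is valid. Take Rxy, Rxz and set V(s)={y}. Then ◇s at x, so □◇s at x, so ◇s at z, so some w with Rzw has s; w=y, i.e. Rzy. By symmetry of the argument, Ryz.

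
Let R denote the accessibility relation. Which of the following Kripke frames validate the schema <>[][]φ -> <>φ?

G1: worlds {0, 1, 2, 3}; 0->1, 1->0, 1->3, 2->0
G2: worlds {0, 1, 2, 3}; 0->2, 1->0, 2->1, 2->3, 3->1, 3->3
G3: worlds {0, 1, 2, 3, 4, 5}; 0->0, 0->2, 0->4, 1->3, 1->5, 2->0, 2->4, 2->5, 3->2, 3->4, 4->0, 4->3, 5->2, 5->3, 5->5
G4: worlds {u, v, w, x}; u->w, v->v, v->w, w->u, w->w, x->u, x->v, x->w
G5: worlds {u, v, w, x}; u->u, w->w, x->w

G3, G4, G5

This is the axiom for a generalized confluence (Geach) condition; its first-order frame correspondent is forall x forall y (xRy -> exists w (y R^2 w & xRw)).
G1: fails — 1R3 but no w with 3R²w and 1Rw.
G2: fails — 0R2 but no w with 2R²w and 0Rw.
G3: satisfies the condition.
G4: satisfies the condition.
G5: satisfies the condition.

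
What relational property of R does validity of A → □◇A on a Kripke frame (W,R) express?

Symmetry

This schema is the B axiom.
Its frame correspondent is symmetry — ∀x ∀y (Rxy → Ryx).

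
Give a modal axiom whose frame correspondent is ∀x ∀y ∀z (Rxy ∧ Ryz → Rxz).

This is transitivity; the standard corresponding axiom is 4: □r → □□r.
Suppose □r→□□r is valid. Take Rxy, Ryz and set V(r)={w : Rxw}. Then □r at x, so □□r at x, so □r at y, so r at z, i.e. Rxz.

□r → □□r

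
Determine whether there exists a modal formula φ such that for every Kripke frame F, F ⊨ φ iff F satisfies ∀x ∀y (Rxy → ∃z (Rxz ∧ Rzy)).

Yes, by □□p → □p

Yes: it is density, defined by the C4 schema □□p → □p.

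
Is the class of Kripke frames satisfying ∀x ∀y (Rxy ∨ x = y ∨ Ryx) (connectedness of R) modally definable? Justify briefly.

Not definable by any modal formula

Modal frame validity is preserved under disjoint unions.
Take 2 disjoint single-world reflexive frames: each is trivially connected, but their disjoint union has 2 worlds with no edge between distinct components, so it is not connected.
So the class is not modally definable.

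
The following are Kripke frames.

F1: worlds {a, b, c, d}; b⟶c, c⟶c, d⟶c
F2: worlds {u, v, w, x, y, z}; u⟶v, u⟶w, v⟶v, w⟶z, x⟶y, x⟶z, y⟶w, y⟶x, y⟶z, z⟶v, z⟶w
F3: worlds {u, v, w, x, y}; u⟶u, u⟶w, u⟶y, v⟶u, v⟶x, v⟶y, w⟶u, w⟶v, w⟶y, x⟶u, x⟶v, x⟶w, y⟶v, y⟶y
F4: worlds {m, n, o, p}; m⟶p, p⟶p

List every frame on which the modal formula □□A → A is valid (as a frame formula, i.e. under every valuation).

F3

This is the axiom for a generalized confluence (Geach) condition; its first-order frame correspondent is ∀x ∃w (xR²w ∧ x = w).
F1: fails — at a but no w with aR²w and a=w.
F2: fails — at u but no t with uR²t and u=t.
F3: holds.
F4: fails — at m but no w with mR²w and m=w.
Valid on: F3.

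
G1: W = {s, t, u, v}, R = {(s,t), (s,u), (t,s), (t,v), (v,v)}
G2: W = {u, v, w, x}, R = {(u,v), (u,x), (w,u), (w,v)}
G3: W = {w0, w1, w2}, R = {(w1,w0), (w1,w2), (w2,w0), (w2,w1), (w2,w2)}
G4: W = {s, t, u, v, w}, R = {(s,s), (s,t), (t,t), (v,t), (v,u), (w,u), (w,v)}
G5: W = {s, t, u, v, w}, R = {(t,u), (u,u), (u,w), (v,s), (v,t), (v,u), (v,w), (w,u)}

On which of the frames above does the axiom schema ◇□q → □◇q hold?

Frame correspondent (Sahlqvist): ∀x ∀y ∀z (Rxy ∧ Rxz → ∃w (Ryw ∧ Rzw)) — i.e. convergence.
G1: fails — Rsu and Rsu but u and u have no common successor.
G2: fails — Ruv and Ruv but v and v have no common successor.
G3: fails — Rw1w2 and Rw1w0 but w2 and w0 have no common successor.
G4: fails — Rvt and Rvu but t and u have no common successor.
G5: fails — Rvw and Rvs but w and s have no common successor.

none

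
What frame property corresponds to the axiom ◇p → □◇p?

This is the 5 axiom.
It corresponds to the Euclidean property: ∀x ∀y ∀z (Rxy ∧ Rxz → Ryz).

The Euclidean property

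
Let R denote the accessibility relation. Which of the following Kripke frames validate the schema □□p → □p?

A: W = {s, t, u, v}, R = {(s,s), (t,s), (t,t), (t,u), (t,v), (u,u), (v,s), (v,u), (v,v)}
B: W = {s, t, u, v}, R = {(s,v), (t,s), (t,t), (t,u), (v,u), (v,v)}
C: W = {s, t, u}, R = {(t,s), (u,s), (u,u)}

A, B

The schema corresponds to density: ∀x ∀y (Rxy → ∃z (Rxz ∧ Rzy)).
A: condition met.
B: condition met.
C: fails — Rts but no z with Rtz and Rzs.
Valid on: A, B.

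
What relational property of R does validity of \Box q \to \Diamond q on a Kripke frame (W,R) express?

seriality

Suppose □q→◇q is valid. At any x set V(q)=W. Then □q at x, so ◇q at x, so x has a successor.
The converse is a direct semantic check.
So the correspondent is seriality.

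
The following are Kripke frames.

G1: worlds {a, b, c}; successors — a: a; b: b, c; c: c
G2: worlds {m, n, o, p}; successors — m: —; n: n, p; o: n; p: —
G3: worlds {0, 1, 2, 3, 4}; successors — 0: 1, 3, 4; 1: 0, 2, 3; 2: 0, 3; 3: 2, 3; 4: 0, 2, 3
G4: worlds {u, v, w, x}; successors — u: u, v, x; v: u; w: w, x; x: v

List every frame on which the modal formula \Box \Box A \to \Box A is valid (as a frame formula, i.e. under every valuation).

G1, G2

Frame correspondent (Sahlqvist): \forall x \forall y (Rxy \to \exists z (Rxz \wedge Rzy)) — i.e. density.
G1: holds.
G2: holds.
G3: fails — R01 but no z with R0z and Rz1.
G4: fails — Rxv but no z with Rxz and Rzv.
Valid on: G1, G2.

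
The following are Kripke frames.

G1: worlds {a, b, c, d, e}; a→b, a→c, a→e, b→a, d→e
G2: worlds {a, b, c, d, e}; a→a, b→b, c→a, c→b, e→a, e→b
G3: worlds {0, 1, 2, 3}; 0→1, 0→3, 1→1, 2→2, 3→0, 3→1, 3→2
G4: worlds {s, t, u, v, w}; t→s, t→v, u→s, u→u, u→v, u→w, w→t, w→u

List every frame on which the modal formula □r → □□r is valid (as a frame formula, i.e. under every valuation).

Frame correspondent (Sahlqvist): ∀x ∀y ∀z (Rxy ∧ Ryz → Rxz) — i.e. transitivity.
G1: fails — Rab and Rba but not Raa.
G2: condition met.
G3: fails — R03 and R32 but not R02.
G4: fails — Rwt and Rtv but not Rwv.
Valid on: G2.

G2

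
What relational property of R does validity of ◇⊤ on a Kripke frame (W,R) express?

Seriality

◇⊤ holds at w iff w has a successor, so frame-validity of ◇⊤ is exactly seriality. Equivalently via □q → ◇q:
Suppose □q→◇q is valid. At any x set V(q)=W. Then □q at x, so ◇q at x, so x has a successor.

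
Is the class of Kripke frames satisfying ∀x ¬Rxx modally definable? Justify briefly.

No — not modally definable

Modal frame validity is preserved under surjective bounded morphisms.
The 4-cycle (worlds 0,1,2,3 with 0→1→2→3→0) is irreflexive, and the map sending every world to a single reflexive point • is a surjective bounded morphism (forth: every edge maps to (•,•); back: every world has a successor). So any modal formula valid on the 4-cycle is also valid on the reflexive point, which is not irreflexive.
So the class is not modally definable.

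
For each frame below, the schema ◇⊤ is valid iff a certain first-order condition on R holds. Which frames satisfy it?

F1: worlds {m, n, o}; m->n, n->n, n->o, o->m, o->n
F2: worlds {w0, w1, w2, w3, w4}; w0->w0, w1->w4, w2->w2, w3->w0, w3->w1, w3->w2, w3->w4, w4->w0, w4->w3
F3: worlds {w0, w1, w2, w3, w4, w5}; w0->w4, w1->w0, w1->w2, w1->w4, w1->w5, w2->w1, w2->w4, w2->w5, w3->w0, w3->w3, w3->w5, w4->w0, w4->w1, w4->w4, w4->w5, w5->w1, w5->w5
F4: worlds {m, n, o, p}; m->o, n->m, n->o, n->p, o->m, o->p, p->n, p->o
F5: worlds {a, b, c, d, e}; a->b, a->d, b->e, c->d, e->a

F1, F2, F3, F4

This is the axiom for seriality; its first-order frame correspondent is ∀x ∃y Rxy.
F1: satisfies the condition.
F2: satisfies the condition.
F3: satisfies the condition.
F4: satisfies the condition.
F5: fails — world d has no successor.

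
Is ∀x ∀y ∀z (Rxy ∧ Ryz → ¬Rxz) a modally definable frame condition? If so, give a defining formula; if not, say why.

Any modally definable frame class is closed under surjective bounded morphisms.
The 3-cycle (worlds a,b,c with a→b→c→a) is intransitive. Mapping every world to a single reflexive point • is a surjective bounded morphism; the reflexive point is not intransitive (R••∧R•• but R••).
So the class is not modally definable.

No — not modally definable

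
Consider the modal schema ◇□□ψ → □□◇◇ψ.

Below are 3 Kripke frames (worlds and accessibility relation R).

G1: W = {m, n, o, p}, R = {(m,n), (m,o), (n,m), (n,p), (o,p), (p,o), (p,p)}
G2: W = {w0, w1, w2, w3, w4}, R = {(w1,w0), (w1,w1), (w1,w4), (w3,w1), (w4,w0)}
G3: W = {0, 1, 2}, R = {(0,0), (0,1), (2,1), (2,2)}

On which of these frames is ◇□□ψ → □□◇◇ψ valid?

G1

This is the axiom for a generalized confluence (Geach) condition; its first-order frame correspondent is ∀x ∀y ∀z ((xRy ∧ xR²z) → ∃w (yR²w ∧ zR²w)).
G1: ✓.
G2: fails — w1Rw0, w1R²w0 but no w with w0R²w and w0R²w.
G3: fails — 0R0, 0R²1 but no w with 0R²w and 1R²w.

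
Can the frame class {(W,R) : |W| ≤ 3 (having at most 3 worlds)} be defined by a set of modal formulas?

Any modally definable frame class is closed under disjoint unions.
Any modal formula valid on each of 4 disjoint one-world frames is valid on their disjoint union (validity is preserved under disjoint unions). Each one-world frame has |W|=1≤3, but the union has |W|=4.
Hence having at most 3 worlds is not modally definable.

Not definable by any modal formula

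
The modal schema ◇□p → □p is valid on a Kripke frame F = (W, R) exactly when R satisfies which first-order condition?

This is frame-equivalent to ◇p → □◇p (substitute ¬p for p and contrapose).
Suppose ◇p→□◇p is valid. Take Rxy, Rxz and set V(p)={y}. Then ◇p at x, so □◇p at x, so ◇p at z, so some w with Rzw has p; w=y, i.e. Rzy. By symmetry of the argument, Ryz.

the Euclidean property: ∀x ∀y ∀z (Rxy ∧ Rxz → Ryz)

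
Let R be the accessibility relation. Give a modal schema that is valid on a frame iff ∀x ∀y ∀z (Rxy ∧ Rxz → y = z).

The condition is partial functionality. The CD schema ◇q → □q defines it.

◇q → □q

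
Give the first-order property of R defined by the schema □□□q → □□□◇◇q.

This is a Sahlqvist (Geach-type) schema ◇^0□^3q → □^3◇^2q.
First-order correspondent: ∀x ∀z (xR³z → ∃w (xR³w ∧ zR²w)).

∀x ∀z (xR³z → ∃w (xR³w ∧ zR²w))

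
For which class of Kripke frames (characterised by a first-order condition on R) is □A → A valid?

Suppose □A→A is valid. At any x set V(A)={w : Rxw}. Then □A holds at x, so A holds at x, i.e. Rxx.
Conversely, any frame satisfying ∀x Rxx validates the schema.
So the correspondent is reflexivity.

reflexivity: ∀x Rxx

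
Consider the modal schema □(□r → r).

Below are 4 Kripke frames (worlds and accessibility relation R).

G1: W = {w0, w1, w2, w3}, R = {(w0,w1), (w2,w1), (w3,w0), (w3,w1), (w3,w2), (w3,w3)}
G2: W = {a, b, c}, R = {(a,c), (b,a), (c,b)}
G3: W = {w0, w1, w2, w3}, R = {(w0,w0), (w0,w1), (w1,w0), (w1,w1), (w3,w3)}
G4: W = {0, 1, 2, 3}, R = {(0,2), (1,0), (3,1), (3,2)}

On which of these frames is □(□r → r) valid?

G3

Frame correspondent (Sahlqvist): ∀x ∀y (Rxy → Ryy) — i.e. shift-reflexivity.
G1: fails — Rw3w1 but not Rw1w1.
G2: fails — Rac but not Rcc.
G3: holds.
G4: fails — R10 but not R00.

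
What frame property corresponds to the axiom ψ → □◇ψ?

symmetry

Suppose ψ→□◇ψ is valid. Take Rxy and set V(ψ)={x}. Then ψ at x, so □◇ψ at x, so ◇ψ at y, so some z with Ryz has ψ; z=x, i.e. Ryx.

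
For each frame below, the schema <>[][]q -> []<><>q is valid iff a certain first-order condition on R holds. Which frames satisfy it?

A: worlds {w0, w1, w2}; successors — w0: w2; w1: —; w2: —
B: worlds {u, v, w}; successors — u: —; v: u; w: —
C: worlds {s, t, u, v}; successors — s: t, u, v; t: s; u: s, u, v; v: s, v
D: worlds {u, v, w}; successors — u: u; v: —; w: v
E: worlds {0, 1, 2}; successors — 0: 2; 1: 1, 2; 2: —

C

Frame correspondent (Sahlqvist): forall x forall y forall z ((xRy & xRz) -> exists w (y R^2 w & z R^2 w)) — i.e. a generalized confluence (Geach) condition.
A: fails — w0Rw2, w0Rw2 but no w with w2R²w and w2R²w.
B: fails — vRu, vRu but no t with uR²t and uR²t.
C: satisfies the condition.
D: fails — wRv, wRv but no t with vR²t and vR²t.
E: fails — 0R2, 0R2 but no w with 2R²w and 2R²w.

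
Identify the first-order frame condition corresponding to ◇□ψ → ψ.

This is frame-equivalent to ψ → □◇ψ (substitute ¬ψ for ψ and contrapose).
Suppose ψ→□◇ψ is valid. Take Rxy and set V(ψ)={x}. Then ψ at x, so □◇ψ at x, so ◇ψ at y, so some z with Ryz has ψ; z=x, i.e. Ryx.
The converse is a direct semantic check.
So the correspondent is symmetry.

Symmetry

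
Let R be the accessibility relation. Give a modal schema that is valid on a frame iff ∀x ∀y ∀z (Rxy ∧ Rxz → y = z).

This is partial functionality; the standard corresponding axiom is CD: ◇q → □q.

◇q → □q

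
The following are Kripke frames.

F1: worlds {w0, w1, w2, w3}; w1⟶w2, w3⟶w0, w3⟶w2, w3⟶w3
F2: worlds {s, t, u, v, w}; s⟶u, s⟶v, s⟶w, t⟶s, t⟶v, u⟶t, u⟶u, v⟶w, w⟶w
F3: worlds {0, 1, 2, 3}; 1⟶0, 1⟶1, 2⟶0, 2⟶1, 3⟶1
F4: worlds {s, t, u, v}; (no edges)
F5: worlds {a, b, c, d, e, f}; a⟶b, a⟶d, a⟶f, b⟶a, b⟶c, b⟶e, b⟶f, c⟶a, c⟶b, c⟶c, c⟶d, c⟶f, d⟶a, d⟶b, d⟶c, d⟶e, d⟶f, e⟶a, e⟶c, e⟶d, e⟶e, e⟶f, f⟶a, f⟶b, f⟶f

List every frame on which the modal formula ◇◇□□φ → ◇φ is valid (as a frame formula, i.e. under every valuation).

F4, F5

The schema corresponds to a generalized confluence (Geach) condition: ∀x ∀y (xR²y → ∃w (yR²w ∧ xRw)).
F1: fails — w3R²w0 but no w with w0R²w and w3Rw.
F2: fails — tR²v but no w* with vR²w* and tRw*.
F3: fails — 1R²0 but no w with 0R²w and 1Rw.
F4: ✓.
F5: ✓.
Valid on: F4, F5.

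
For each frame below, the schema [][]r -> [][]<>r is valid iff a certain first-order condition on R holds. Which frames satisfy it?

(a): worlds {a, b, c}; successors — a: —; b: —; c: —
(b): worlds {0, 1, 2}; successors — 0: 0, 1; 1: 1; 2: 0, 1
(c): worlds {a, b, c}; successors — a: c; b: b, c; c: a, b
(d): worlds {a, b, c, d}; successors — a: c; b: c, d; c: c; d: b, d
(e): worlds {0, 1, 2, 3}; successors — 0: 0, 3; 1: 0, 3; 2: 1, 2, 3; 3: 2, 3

This is the axiom for a generalized confluence (Geach) condition; its first-order frame correspondent is forall x forall z (x R^2 z -> exists w (x R^2 w & zRw)).
(a): ✓.
(b): ✓.
(c): fails — aR²a but no w with aR²w and aRw.
(d): ✓.
(e): ✓.
Valid on: (a), (b), (d), (e).

(a), (b), (d), (e)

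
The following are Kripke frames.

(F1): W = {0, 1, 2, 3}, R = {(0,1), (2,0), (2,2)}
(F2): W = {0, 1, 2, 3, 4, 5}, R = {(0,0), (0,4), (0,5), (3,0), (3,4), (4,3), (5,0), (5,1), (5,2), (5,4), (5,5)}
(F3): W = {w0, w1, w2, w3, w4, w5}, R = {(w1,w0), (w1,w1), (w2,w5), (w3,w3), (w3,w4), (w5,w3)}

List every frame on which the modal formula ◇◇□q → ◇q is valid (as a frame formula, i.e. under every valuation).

none

This is the axiom for a generalized confluence (Geach) condition; its first-order frame correspondent is ∀x ∀y (xR²y → ∃w (yRw ∧ xRw)).
(F1): fails — 2R²0 but no w with 0Rw and 2Rw.
(F2): fails — 0R²1 but no w with 1Rw and 0Rw.
(F3): fails — w1R²w0 but no w with w0Rw and w1Rw.
Valid on no frame.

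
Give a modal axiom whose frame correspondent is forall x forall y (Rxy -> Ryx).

The condition is symmetry. The B schema s → □◇s defines it.
Suppose s→□◇s is valid. Take Rxy and set V(s)={x}. Then s at x, so □◇s at x, so ◇s at y, so some z with Ryz has s; z=x, i.e. Ryx.

s → □◇s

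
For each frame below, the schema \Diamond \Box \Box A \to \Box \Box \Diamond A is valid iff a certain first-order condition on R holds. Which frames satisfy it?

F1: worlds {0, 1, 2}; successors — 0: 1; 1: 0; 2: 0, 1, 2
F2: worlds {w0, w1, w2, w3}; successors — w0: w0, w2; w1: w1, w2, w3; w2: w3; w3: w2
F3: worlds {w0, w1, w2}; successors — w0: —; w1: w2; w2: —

Frame correspondent (Sahlqvist): \forall x \forall y \forall z ((xRy \wedge x R^2 z) \to \exists w (y R^2 w \wedge zRw)) — i.e. a generalized confluence (Geach) condition.
F1: fails — 2R0, 2R²0 but no w with 0R²w and 0Rw.
F2: fails — w0Rw2, w0R²w2 but no w with w2R²w and w2Rw.
F3: holds.

F3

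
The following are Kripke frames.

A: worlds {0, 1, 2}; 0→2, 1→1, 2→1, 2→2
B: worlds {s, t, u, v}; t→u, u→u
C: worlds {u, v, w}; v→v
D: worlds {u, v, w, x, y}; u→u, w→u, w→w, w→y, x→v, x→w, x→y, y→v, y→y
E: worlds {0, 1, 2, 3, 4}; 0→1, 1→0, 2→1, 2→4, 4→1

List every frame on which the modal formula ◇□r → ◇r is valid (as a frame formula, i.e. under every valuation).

The schema corresponds to a generalized confluence (Geach) condition: ∀x ∀y (xRy → ∃w (yRw ∧ xRw)).
A: holds.
B: holds.
C: holds.
D: fails — xRv but no t with vRt and xRt.
E: fails — 0R1 but no w with 1Rw and 0Rw.
Valid on: A, B, C.

A, B, C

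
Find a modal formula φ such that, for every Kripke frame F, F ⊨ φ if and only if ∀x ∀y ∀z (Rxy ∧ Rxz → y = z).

◇r → □r

This is partial functionality; the standard corresponding axiom is CD: ◇r → □r.
Suppose ◇r→□r is valid. Take Rxy, Rxz and set V(r)={y}. Then ◇r at x, so □r at x, so r at z, i.e. z=y.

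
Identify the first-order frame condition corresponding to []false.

□⊥ is valid iff no world has any successor (otherwise □⊥ fails at any world with one).

emptiness of R: forall x forall y ~Rxy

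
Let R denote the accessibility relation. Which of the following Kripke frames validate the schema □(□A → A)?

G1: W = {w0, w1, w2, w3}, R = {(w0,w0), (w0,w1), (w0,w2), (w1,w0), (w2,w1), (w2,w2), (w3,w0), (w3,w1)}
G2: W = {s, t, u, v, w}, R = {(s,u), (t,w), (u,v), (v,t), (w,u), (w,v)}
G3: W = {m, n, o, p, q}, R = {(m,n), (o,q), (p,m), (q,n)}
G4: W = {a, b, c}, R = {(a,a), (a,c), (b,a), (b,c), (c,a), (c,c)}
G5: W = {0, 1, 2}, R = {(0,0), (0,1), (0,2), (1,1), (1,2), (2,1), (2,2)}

This is the axiom for shift-reflexivity; its first-order frame correspondent is ∀x ∀y (Rxy → Ryy).
G1: fails — Rw3w1 but not Rw1w1.
G2: fails — Ruv but not Rvv.
G3: fails — Rqn but not Rnn.
G4: ✓.
G5: ✓.

G4, G5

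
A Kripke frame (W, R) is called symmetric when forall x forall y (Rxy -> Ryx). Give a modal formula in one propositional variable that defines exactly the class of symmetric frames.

The condition is symmetry. The B schema s → □◇s defines it.
Suppose s→□◇s is valid. Take Rxy and set V(s)={x}. Then s at x, so □◇s at x, so ◇s at y, so some z with Ryz has s; z=x, i.e. Ryx.

s → □◇s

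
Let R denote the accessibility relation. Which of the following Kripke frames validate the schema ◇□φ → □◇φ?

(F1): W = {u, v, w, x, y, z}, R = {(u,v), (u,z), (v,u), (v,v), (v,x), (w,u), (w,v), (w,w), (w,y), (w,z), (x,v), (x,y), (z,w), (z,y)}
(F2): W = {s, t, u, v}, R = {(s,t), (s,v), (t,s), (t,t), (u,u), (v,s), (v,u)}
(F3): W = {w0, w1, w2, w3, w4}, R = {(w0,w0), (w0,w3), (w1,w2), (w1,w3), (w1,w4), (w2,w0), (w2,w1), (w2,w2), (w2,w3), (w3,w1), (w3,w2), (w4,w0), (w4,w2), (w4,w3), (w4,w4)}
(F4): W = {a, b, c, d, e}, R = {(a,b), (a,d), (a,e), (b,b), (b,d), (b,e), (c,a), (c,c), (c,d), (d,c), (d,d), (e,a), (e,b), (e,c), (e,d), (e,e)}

(F4)

Frame correspondent (Sahlqvist): ∀x ∀y ∀z (Rxy ∧ Rxz → ∃w (Ryw ∧ Rzw)) — i.e. convergence.
(F1): fails — Ruv and Ruz but v and z have no common successor.
(F2): fails — Rvu and Rvs but u and s have no common successor.
(F3): fails — Rw0w0 and Rw0w3 but w0 and w3 have no common successor.
(F4): condition met.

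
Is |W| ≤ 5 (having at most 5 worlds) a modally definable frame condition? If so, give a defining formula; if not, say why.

Modal frame validity is preserved under disjoint unions.
Any modal formula valid on each of 6 disjoint one-world frames is valid on their disjoint union (validity is preserved under disjoint unions). Each one-world frame has |W|=1≤5, but the union has |W|=6.
So no modal formula (or set of formulas) defines exactly the |W|≤5 frames.

No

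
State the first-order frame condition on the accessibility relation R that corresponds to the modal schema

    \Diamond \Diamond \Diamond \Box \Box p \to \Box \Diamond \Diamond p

This is a Sahlqvist (Geach-type) schema ◇^3□^2p → □^1◇^2p.
Minimal-valuation argument: fix x; take any y with xR^3y and any z with xR^1z. Set V(p) to the set of worlds R-reachable from y in exactly 2 steps. Then □^2p holds at y, so the antecedent holds at x; validity forces ◇^2p at z, giving a w with zR^2w and yR^2w.
First-order correspondent: \forall x \forall y \forall z ((x R^3 y \wedge xRz) \to \exists w (y R^2 w \wedge z R^2 w)).

\forall x \forall y \forall z ((x R^3 y \wedge xRz) \to \exists w (y R^2 w \wedge z R^2 w))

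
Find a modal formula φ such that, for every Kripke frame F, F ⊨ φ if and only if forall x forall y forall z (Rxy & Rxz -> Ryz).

A defining formula is ◇s → □◇s (the 5 axiom).

◇s → □◇s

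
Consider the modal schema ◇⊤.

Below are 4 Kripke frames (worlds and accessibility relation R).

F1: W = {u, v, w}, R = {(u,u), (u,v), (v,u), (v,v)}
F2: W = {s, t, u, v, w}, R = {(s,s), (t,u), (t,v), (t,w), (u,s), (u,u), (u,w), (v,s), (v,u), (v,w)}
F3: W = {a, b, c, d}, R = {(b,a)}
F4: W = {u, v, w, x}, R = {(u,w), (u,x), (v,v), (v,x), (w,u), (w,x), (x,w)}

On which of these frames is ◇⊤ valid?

F4

Frame correspondent (Sahlqvist): ∀x ∃y Rxy — i.e. seriality.
F1: fails — world w has no successor.
F2: fails — world w has no successor.
F3: fails — world a has no successor.
F4: holds.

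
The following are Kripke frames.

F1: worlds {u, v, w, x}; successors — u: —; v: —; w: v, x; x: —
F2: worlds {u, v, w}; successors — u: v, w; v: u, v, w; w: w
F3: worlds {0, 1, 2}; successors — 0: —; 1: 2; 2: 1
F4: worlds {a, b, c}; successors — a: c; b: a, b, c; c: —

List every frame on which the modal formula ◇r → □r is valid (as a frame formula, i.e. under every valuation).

F3

Frame correspondent (Sahlqvist): ∀x ∀y ∀z (Rxy ∧ Rxz → y = z) — i.e. partial functionality.
F1: fails — w sees both v and x.
F2: fails — u sees both v and w.
F3: condition met.
F4: fails — b sees both a and b.
Valid on: F3.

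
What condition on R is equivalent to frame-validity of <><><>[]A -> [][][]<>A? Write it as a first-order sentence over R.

forall x forall y forall z ((x R^3 y & x R^3 z) -> exists w (yRw & zRw))

This is a Sahlqvist (Geach-type) schema ◇^3□^1A → □^3◇^1A.
First-order correspondent: forall x forall y forall z ((x R^3 y & x R^3 z) -> exists w (yRw & zRw)).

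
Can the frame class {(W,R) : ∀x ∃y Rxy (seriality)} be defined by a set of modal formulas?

The condition is seriality. A defining modal formula is □q → ◇q.

Definable; □q → ◇q defines it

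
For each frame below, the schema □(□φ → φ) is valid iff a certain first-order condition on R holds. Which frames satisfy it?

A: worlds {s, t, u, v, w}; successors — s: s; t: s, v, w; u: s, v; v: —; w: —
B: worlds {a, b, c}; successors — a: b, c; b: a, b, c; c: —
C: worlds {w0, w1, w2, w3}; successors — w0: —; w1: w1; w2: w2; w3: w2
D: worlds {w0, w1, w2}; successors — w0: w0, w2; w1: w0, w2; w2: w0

This is the axiom for shift-reflexivity; its first-order frame correspondent is ∀x ∀y (Rxy → Ryy).
A: fails — Ruv but not Rvv.
B: fails — Rbc but not Rcc.
C: satisfies the condition.
D: fails — Rw1w2 but not Rw2w2.
Valid on: C.

C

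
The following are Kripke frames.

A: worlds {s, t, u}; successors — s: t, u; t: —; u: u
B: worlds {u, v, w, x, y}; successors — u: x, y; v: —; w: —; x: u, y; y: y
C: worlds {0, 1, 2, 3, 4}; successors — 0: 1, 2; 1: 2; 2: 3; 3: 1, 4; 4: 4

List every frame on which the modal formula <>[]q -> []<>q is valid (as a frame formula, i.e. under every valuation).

B

The schema corresponds to convergence: forall x forall y forall z (Rxy & Rxz -> exists w (Ryw & Rzw)).
A: fails — Rsu and Rst but u and t have no common successor.
B: holds.
C: fails — R01 and R02 but 1 and 2 have no common successor.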